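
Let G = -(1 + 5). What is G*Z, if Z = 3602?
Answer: -21612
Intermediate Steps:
G = -6 (G = -1*6 = -6)
G*Z = -6*3602 = -21612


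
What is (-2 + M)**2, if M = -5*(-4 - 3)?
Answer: 1089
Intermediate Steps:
M = 35 (M = -5*(-7) = 35)
(-2 + M)**2 = (-2 + 35)**2 = 33**2 = 1089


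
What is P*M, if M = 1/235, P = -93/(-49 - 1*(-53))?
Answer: -93/940 ≈ -0.098936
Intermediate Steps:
P = -93/4 (P = -93/(-49 + 53) = -93/4 ≈ -23.250)
M = 1/235 ≈ 0.0042553
P*M = -93/4*1/235 = -93/940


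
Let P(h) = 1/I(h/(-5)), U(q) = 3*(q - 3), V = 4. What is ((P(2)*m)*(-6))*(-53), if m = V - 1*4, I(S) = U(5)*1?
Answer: 0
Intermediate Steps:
U(q) = -9 + 3*q (U(q) = 3*(-3 + q) = -9 + 3*q)
I(S) = 6 (I(S) = (-9 + 3*5)*1 = (-9 + 15)*1 = 6*1 = 6)
m = 0 (m = 4 - 1*4 = 4 - 4 = 0)
P(h) = ⅙ (P(h) = 1/6 = ⅙)
((P(2)*m)*(-6))*(-53) = (((⅙)*0)*(-6))*(-53) = (0*(-6))*(-53) = 0*(-53) = 0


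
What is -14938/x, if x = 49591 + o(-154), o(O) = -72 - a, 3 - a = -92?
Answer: -7469/24712 ≈ -0.30224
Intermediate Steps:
a = 95 (a = 3 - 1*(-92) = 3 + 92 = 95)
o(O) = -167 (o(O) = -72 - 1*95 = -72 - 95 = -167)
x = 49424 (x = 49591 - 167 = 49424)
-14938/x = -14938/49424 = -14938*1/49424 = -7469/24712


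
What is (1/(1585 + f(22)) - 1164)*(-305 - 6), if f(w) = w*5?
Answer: 613596469/1695 ≈ 3.6200e+5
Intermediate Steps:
f(w) = 5*w
(1/(1585 + f(22)) - 1164)*(-305 - 6) = (1/(1585 + 5*22) - 1164)*(-305 - 6) = (1/(1585 + 110) - 1164)*(-311) = (1/1695 - 1164)*(-311) = -1972979/1695*(-311) = 613596469/1695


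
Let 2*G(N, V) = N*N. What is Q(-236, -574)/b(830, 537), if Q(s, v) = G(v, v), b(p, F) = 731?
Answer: 164738/731 ≈ 225.36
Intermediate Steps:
G(N, V) = N**2/2 (G(N, V) = (N*N)/2 = N**2/2)
Q(s, v) = v**2/2
Q(-236, -574)/b(830, 537) = ((1/2)*(-574)**2)/731 = ((1/2)*329476)*(1/731) = 164738*(1/731) = 164738/731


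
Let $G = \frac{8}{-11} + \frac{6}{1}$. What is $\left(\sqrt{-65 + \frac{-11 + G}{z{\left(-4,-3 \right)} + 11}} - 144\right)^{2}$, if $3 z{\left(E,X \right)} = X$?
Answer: $\frac{\left(15840 - i \sqrt{793430}\right)^{2}}{12100} \approx 20670.0 - 2332.1 i$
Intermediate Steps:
$z{\left(E,X \right)} = \frac{X}{3}$
$G = \frac{58}{11}$ ($G = 8 \left(- \frac{1}{11}\right) + 6 \cdot 1 = - \frac{8}{11} + 6 = \frac{58}{11} \approx 5.2727$)
$\left(\sqrt{-65 + \frac{-11 + G}{z{\left(-4,-3 \right)} + 11}} - 144\right)^{2} = \left(\sqrt{-65 + \frac{-11 + \frac{58}{11}}{\frac{1}{3} \left(-3\right) + 11}} - 144\right)^{2} = \left(\sqrt{-65 - \frac{63}{11 \left(-1 + 11\right)}} - 144\right)^{2} = \left(\sqrt{-65 - \frac{63}{11 \cdot 10}} - 144\right)^{2} = \left(\sqrt{-65 - \frac{63}{110}} - 144\right)^{2} = \left(\sqrt{- \frac{7213}{110}} - 144\right)^{2} = \left(\frac{i \sqrt{793430}}{110} - 144\right)^{2} = \left(-144 + \frac{i \sqrt{793430}}{110}\right)^{2}$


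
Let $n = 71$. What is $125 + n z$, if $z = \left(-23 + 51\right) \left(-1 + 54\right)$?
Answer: $105489$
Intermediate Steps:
$z = 1484$ ($z = 28 \cdot 53 = 1484$)
$125 + n z = 125 + 71 \cdot 1484 = 125 + 105364 = 105489$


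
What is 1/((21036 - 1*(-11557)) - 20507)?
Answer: 1/12086 ≈ 8.2740e-5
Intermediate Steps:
1/((21036 - 1*(-11557)) - 20507) = 1/((21036 + 11557) - 20507) = 1/(32593 - 20507) = 1/12086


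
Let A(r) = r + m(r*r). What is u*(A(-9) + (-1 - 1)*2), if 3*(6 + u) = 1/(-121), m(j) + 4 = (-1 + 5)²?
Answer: 2179/363 ≈ 6.0028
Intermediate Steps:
m(j) = 12 (m(j) = -4 + (-1 + 5)² = -4 + 4² = -4 + 16 = 12)
A(r) = 12 + r (A(r) = r + 12 = 12 + r)
u = -2179/363 (u = -6 + (⅓)/(-121) = -6 + (⅓)*(-1/121) = -6 - 1/363 = -2179/363 ≈ -6.0028)
u*(A(-9) + (-1 - 1)*2) = -2179*((12 - 9) + (-1 - 1)*2)/363 = -2179*(3 - 2*2)/363 = -2179*(3 - 4)/363 = -2179/363*(-1) = 2179/363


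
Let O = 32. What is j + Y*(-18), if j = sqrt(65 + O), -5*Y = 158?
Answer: 2844/5 + sqrt(97) ≈ 578.65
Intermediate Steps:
Y = -158/5 (Y = -1/5*158 = -158/5 ≈ -31.600)
j = sqrt(97) (j = sqrt(65 + 32) = sqrt(97) ≈ 9.8489)
j + Y*(-18) = sqrt(97) - 158/5*(-18) = sqrt(97) + 2844/5 = 2844/5 + sqrt(97)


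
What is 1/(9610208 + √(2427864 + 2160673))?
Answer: 9610208/92356093214727 - √4588537/92356093214727 ≈ 1.0403e-7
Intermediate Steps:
1/(9610208 + √(2427864 + 2160673)) = 1/(9610208 + √4588537)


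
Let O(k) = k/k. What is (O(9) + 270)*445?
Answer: 120595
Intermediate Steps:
O(k) = 1
(O(9) + 270)*445 = (1 + 270)*445 = 271*445 = 120595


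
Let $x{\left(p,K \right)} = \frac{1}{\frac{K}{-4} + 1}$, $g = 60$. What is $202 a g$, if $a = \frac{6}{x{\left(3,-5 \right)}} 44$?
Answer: $7199280$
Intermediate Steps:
$x{\left(p,K \right)} = \frac{1}{1 - \frac{K}{4}}$ ($x{\left(p,K \right)} = \frac{1}{K \left(- \frac{1}{4}\right) + 1} = \frac{1}{- \frac{K}{4} + 1} = \frac{1}{1 - \frac{K}{4}}$)
$a = 594$ ($a = \frac{6}{\left(-4\right) \frac{1}{-4 - 5}} \cdot 44 = \frac{6}{\left(-4\right) \frac{1}{-9}} \cdot 44 = \frac{6}{\left(-4\right) \left(- \frac{1}{9}\right)} 44 = \frac{6}{\frac{4}{9}} \cdot 44 = 6 \cdot \frac{9}{4} \cdot 44 = \frac{27}{2} \cdot 44 = 594$)
$202 a g = 202 \cdot 594 \cdot 60 = 119988 \cdot 60 = 7199280$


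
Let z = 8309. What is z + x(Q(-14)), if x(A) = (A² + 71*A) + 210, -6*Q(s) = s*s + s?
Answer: 65569/9 ≈ 7285.4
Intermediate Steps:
Q(s) = -s/6 - s²/6 (Q(s) = -(s*s + s)/6 = -(s² + s)/6 = -(s + s²)/6 = -s/6 - s²/6)
x(A) = 210 + A² + 71*A
z + x(Q(-14)) = 8309 + (210 + (-⅙*(-14)*(1 - 14))² + 71*(-⅙*(-14)*(1 - 14))) = 8309 + (210 + (-⅙*(-14)*(-13))² + 71*(-⅙*(-14)*(-13))) = 8309 + (210 + (-91/3)² + 71*(-91/3)) = 8309 + (210 + 8281/9 - 6461/3) = 8309 - 9212/9 = 65569/9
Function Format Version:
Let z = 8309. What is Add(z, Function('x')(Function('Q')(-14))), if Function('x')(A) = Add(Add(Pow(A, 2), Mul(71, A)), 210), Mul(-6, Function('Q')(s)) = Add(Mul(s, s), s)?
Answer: Rational(65569, 9) ≈ 7285.4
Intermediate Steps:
Function('Q')(s) = Add(Mul(Rational(-1, 6), s), Mul(Rational(-1, 6), Pow(s, 2))) (Function('Q')(s) = Mul(Rational(-1, 6), Add(Mul(s, s), s)) = Mul(Rational(-1, 6), Add(Pow(s, 2), s)) = Mul(Rational(-1, 6), Add(s, Pow(s, 2))) = Add(Mul(Rational(-1, 6), s), Mul(Rational(-1, 6), Pow(s, 2))))
Function('x')(A) = Add(210, Pow(A, 2), Mul(71, A))
Add(z, Function('x')(Function('Q')(-14))) = Add(8309, Add(210, Pow(Mul(Rational(-1, 6), -14, Add(1, -14)), 2), Mul(71, Mul(Rational(-1, 6), -14, Add(1, -14))))) = Add(8309, Add(210, Pow(Mul(Rational(-1, 6), -14, -13), 2), Mul(71, Mul(Rational(-1, 6), -14, -13)))) = Add(8309, Add(210, Pow(Rational(-91, 3), 2), Mul(71, Rational(-91, 3)))) = Add(8309, Add(210, Rational(8281, 9), Rational(-6461, 3))) = Add(8309, Rational(-9212, 9)) = Rational(65569, 9)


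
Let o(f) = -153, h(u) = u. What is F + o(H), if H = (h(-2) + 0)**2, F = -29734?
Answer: -29887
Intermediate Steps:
H = 4 (H = (-2 + 0)**2 = (-2)**2 = 4)
F + o(H) = -29734 - 153 = -29887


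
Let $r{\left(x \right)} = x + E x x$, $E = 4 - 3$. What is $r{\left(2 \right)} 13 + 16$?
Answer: $94$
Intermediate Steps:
$E = 1$ ($E = 4 - 3 = 1$)
$r{\left(x \right)} = x + x^{2}$ ($r{\left(x \right)} = x + 1 x x = x + 1 x^{2} = x + x^{2}$)
$r{\left(2 \right)} 13 + 16 = 2 \left(1 + 2\right) 13 + 16 = 2 \cdot 3 \cdot 13 + 16 = 6 \cdot 13 + 16 = 78 + 16 = 94$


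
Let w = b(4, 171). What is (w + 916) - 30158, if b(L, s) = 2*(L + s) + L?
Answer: -28888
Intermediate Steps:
b(L, s) = 2*s + 3*L (b(L, s) = (2*L + 2*s) + L = 2*s + 3*L)
w = 354 (w = 2*171 + 3*4 = 342 + 12 = 354)
(w + 916) - 30158 = (354 + 916) - 30158 = 1270 - 30158 = -28888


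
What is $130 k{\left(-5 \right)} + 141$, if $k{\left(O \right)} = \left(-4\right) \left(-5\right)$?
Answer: $2741$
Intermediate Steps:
$k{\left(O \right)} = 20$
$130 k{\left(-5 \right)} + 141 = 130 \cdot 20 + 141 = 2600 + 141 = 2741$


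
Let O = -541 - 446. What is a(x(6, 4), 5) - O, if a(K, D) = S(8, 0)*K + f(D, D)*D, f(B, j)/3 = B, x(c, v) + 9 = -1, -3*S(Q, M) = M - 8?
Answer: 3106/3 ≈ 1035.3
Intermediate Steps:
S(Q, M) = 8/3 - M/3 (S(Q, M) = -(M - 8)/3 = -(-8 + M)/3 = 8/3 - M/3)
x(c, v) = -10 (x(c, v) = -9 - 1 = -10)
f(B, j) = 3*B
a(K, D) = 3*D² + 8*K/3 (a(K, D) = (8/3 - ⅓*0)*K + (3*D)*D = (8/3 + 0)*K + 3*D² = 8*K/3 + 3*D² = 3*D² + 8*K/3)
O = -987
a(x(6, 4), 5) - O = (3*5² + (8/3)*(-10)) - 1*(-987) = (3*25 - 80/3) + 987 = (75 - 80/3) + 987 = 145/3 + 987 = 3106/3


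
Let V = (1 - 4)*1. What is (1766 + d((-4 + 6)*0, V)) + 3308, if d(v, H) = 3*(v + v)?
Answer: 5074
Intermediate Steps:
V = -3 (V = -3*1 = -3)
d(v, H) = 6*v (d(v, H) = 3*(2*v) = 6*v)
(1766 + d((-4 + 6)*0, V)) + 3308 = (1766 + 6*((-4 + 6)*0)) + 3308 = (1766 + 6*(2*0)) + 3308 = (1766 + 6*0) + 3308 = (1766 + 0) + 3308 = 1766 + 3308 = 5074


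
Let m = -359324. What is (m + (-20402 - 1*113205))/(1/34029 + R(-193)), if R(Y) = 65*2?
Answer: -16773948999/4423771 ≈ -3791.8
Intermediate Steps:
R(Y) = 130
(m + (-20402 - 1*113205))/(1/34029 + R(-193)) = (-359324 + (-20402 - 1*113205))/(1/34029 + 130) = (-359324 + (-20402 - 113205))/(1/34029 + 130) = (-359324 - 133607)/(4423771/34029) = -492931*34029/4423771 = -16773948999/4423771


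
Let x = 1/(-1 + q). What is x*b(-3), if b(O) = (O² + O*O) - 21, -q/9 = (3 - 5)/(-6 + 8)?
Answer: -3/8 ≈ -0.37500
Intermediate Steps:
q = 9 (q = -9*(3 - 5)/(-6 + 8) = -(-18)/2 = -9*(-1) = 9)
x = ⅛ (x = 1/(-1 + 9) = 1/8 = ⅛ ≈ 0.12500)
b(O) = -21 + 2*O² (b(O) = (O² + O²) - 21 = 2*O² - 21 = -21 + 2*O²)
x*b(-3) = (-21 + 2*(-3)²)/8 = (-21 + 2*9)/8 = (-21 + 18)/8 = (⅛)*(-3) = -3/8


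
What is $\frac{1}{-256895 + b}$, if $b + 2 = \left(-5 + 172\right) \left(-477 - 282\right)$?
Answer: $- \frac{1}{383650} \approx -2.6065 \cdot 10^{-6}$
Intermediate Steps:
$b = -126755$ ($b = -2 + \left(-5 + 172\right) \left(-477 - 282\right) = -2 + 167 \left(-759\right) = -2 - 126753 = -126755$)
$\frac{1}{-256895 + b} = \frac{1}{-256895 - 126755} = \frac{1}{-383650} = - \frac{1}{383650}$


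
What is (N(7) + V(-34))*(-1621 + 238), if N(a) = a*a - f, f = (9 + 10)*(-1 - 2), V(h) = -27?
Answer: -109257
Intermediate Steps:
f = -57 (f = 19*(-3) = -57)
N(a) = 57 + a² (N(a) = a*a - 1*(-57) = a² + 57 = 57 + a²)
(N(7) + V(-34))*(-1621 + 238) = ((57 + 7²) - 27)*(-1621 + 238) = ((57 + 49) - 27)*(-1383) = (106 - 27)*(-1383) = 79*(-1383) = -109257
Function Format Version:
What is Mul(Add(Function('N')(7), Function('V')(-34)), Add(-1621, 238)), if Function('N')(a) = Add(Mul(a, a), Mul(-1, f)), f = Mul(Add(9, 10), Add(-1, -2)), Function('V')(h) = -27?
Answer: -109257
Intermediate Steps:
f = -57 (f = Mul(19, -3) = -57)
Function('N')(a) = Add(57, Pow(a, 2)) (Function('N')(a) = Add(Mul(a, a), Mul(-1, -57)) = Add(Pow(a, 2), 57) = Add(57, Pow(a, 2)))
Mul(Add(Function('N')(7), Function('V')(-34)), Add(-1621, 238)) = Mul(Add(Add(57, Pow(7, 2)), -27), Add(-1621, 238)) = Mul(Add(Add(57, 49), -27), -1383) = Mul(Add(106, -27), -1383) = Mul(79, -1383) = -109257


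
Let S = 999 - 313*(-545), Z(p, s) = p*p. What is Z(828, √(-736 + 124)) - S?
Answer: 514000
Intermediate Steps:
Z(p, s) = p²
S = 171584 (S = 999 + 170585 = 171584)
Z(828, √(-736 + 124)) - S = 828² - 1*171584 = 685584 - 171584 = 514000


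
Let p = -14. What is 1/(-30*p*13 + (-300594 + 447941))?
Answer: 1/152807 ≈ 6.5442e-6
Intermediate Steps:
1/(-30*p*13 + (-300594 + 447941)) = 1/(-30*(-14)*13 + (-300594 + 447941)) = 1/(420*13 + 147347) = 1/(5460 + 147347) = 1/152807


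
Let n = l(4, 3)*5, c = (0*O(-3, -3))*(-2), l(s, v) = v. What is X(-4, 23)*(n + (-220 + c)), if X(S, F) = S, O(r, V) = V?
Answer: 820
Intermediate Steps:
c = 0 (c = (0*(-3))*(-2) = 0*(-2) = 0)
n = 15 (n = 3*5 = 15)
X(-4, 23)*(n + (-220 + c)) = -4*(15 + (-220 + 0)) = -4*(15 - 220) = -4*(-205) = 820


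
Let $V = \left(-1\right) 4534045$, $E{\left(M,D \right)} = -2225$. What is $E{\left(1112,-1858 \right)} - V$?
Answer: $4531820$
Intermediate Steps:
$V = -4534045$
$E{\left(1112,-1858 \right)} - V = -2225 - -4534045 = -2225 + 4534045 = 4531820$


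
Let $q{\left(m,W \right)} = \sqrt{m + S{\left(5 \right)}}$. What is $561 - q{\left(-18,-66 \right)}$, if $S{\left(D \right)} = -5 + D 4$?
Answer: $561 - i \sqrt{3} \approx 561.0 - 1.732 i$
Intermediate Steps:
$S{\left(D \right)} = -5 + 4 D$
$q{\left(m,W \right)} = \sqrt{15 + m}$ ($q{\left(m,W \right)} = \sqrt{m + \left(-5 + 4 \cdot 5\right)} = \sqrt{m + \left(-5 + 20\right)} = \sqrt{m + 15} = \sqrt{15 + m}$)
$561 - q{\left(-18,-66 \right)} = 561 - \sqrt{15 - 18} = 561 - \sqrt{-3} = 561 - i \sqrt{3}$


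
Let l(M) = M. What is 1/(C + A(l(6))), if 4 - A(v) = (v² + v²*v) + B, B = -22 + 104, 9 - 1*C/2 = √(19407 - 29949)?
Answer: I/(2*(√10542 - 156*I)) ≈ -0.0022364 + 0.0014719*I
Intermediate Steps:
C = 18 - 2*I*√10542 (C = 18 - 2*√(19407 - 29949) = 18 - 2*I*√10542 ≈ 18.0 - 205.35*I)
B = 82
A(v) = -78 - v² - v³ (A(v) = 4 - ((v² + v²*v) + 82) = 4 - ((v² + v³) + 82) = 4 - (82 + v² + v³) = 4 + (-82 - v² - v³) = -78 - v² - v³)
1/(C + A(l(6))) = 1/((18 - 2*I*√10542) + (-78 - 1*6² - 1*6³)) = 1/((18 - 2*I*√10542) + (-78 - 1*36 - 1*216)) = 1/((18 - 2*I*√10542) + (-78 - 36 - 216)) = 1/((18 - 2*I*√10542) - 330) = 1/(-312 - 2*I*√10542)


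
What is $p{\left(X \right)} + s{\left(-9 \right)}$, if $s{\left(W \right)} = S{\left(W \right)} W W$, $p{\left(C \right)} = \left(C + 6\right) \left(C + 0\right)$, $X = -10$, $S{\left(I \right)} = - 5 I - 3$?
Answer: $3442$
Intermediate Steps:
$S{\left(I \right)} = -3 - 5 I$
$p{\left(C \right)} = C \left(6 + C\right)$ ($p{\left(C \right)} = \left(6 + C\right) C = C \left(6 + C\right)$)
$s{\left(W \right)} = W^{2} \left(-3 - 5 W\right)$ ($s{\left(W \right)} = \left(-3 - 5 W\right) W W = W \left(-3 - 5 W\right) W = W^{2} \left(-3 - 5 W\right)$)
$p{\left(X \right)} + s{\left(-9 \right)} = - 10 \left(6 - 10\right) + \left(-9\right)^{2} \left(-3 - -45\right) = \left(-10\right) \left(-4\right) + 81 \left(-3 + 45\right) = 40 + 81 \cdot 42 = 40 + 3402 = 3442$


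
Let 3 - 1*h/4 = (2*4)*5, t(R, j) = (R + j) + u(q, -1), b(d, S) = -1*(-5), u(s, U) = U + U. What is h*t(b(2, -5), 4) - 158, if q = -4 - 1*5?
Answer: -1194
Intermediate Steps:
q = -9 (q = -4 - 5 = -9)
u(s, U) = 2*U
b(d, S) = 5
t(R, j) = -2 + R + j (t(R, j) = (R + j) + 2*(-1) = (R + j) - 2 = -2 + R + j)
h = -148 (h = 12 - 4*2*4*5 = 12 - 32*5 = 12 - 4*40 = 12 - 160 = -148)
h*t(b(2, -5), 4) - 158 = -148*(-2 + 5 + 4) - 158 = -148*7 - 158 = -1036 - 158 = -1194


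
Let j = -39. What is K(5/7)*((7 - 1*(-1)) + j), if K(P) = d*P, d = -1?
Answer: 155/7 ≈ 22.143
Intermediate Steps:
K(P) = -P
K(5/7)*((7 - 1*(-1)) + j) = (-5/7)*((7 - 1*(-1)) - 39) = (-5/7)*((7 + 1) - 39) = (-1*5/7)*(8 - 39) = -5/7*(-31) = 155/7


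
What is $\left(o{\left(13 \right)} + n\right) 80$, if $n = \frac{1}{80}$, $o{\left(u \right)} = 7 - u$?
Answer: $-479$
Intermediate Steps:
$n = \frac{1}{80} \approx 0.0125$
$\left(o{\left(13 \right)} + n\right) 80 = \left(\left(7 - 13\right) + \frac{1}{80}\right) 80 = \left(-6 + \frac{1}{80}\right) 80 = \left(- \frac{479}{80}\right) 80 = -479$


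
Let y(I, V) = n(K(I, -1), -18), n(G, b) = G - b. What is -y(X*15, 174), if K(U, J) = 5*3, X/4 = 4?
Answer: -33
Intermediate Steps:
X = 16 (X = 4*4 = 16)
K(U, J) = 15
y(I, V) = 33 (y(I, V) = 15 - 1*(-18) = 15 + 18 = 33)
-y(X*15, 174) = -1*33 = -33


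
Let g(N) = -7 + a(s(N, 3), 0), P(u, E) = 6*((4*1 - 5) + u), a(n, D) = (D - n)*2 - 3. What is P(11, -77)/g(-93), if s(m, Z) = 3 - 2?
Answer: -5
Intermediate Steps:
s(m, Z) = 1
a(n, D) = -3 - 2*n + 2*D (a(n, D) = (-2*n + 2*D) - 3 = -3 - 2*n + 2*D)
P(u, E) = -6 + 6*u (P(u, E) = 6*((4 - 5) + u) = 6*(-1 + u) = -6 + 6*u)
g(N) = -12 (g(N) = -7 + (-3 - 2*1 + 2*0) = -7 + (-3 - 2 + 0) = -7 - 5 = -12)
P(11, -77)/g(-93) = (-6 + 6*11)/(-12) = (-6 + 66)*(-1/12) = 60*(-1/12) = -5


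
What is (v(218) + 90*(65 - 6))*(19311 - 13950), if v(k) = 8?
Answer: 28509798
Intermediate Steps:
(v(218) + 90*(65 - 6))*(19311 - 13950) = (8 + 90*(65 - 6))*(19311 - 13950) = (8 + 90*59)*5361 = (8 + 5310)*5361 = 5318*5361 = 28509798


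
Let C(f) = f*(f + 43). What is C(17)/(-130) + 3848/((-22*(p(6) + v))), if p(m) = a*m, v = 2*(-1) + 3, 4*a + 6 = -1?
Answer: 28706/2717 ≈ 10.565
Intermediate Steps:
a = -7/4 (a = -3/2 + (¼)*(-1) = -3/2 - ¼ = -7/4 ≈ -1.7500)
v = 1 (v = -2 + 3 = 1)
C(f) = f*(43 + f)
p(m) = -7*m/4
C(17)/(-130) + 3848/((-22*(p(6) + v))) = (17*(43 + 17))/(-130) + 3848/((-22*(-7/4*6 + 1))) = (17*60)*(-1/130) + 3848/((-22*(-21/2 + 1))) = 1020*(-1/130) + 3848/((-22*(-19/2))) = -102/13 + 3848/209 = 28706/2717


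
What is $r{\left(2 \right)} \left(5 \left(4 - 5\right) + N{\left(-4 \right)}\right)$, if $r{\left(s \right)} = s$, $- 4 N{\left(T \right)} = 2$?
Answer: $-11$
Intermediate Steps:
$N{\left(T \right)} = - \frac{1}{2}$ ($N{\left(T \right)} = \left(- \frac{1}{4}\right) 2 = - \frac{1}{2}$)
$r{\left(2 \right)} \left(5 \left(4 - 5\right) + N{\left(-4 \right)}\right) = 2 \left(5 \left(4 - 5\right) - \frac{1}{2}\right) = 2 \left(5 \left(-1\right) - \frac{1}{2}\right) = 2 \left(-5 - \frac{1}{2}\right) = 2 \left(- \frac{11}{2}\right) = -11$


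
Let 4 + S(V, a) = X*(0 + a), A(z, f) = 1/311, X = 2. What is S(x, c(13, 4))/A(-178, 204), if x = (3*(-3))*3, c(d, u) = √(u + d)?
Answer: -1244 + 622*√17 ≈ 1320.6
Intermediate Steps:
c(d, u) = √(d + u)
A(z, f) = 1/311
x = -27 (x = -9*3 = -27)
S(V, a) = -4 + 2*a (S(V, a) = -4 + 2*(0 + a) = -4 + 2*a)
S(x, c(13, 4))/A(-178, 204) = (-4 + 2*√(13 + 4))/(1/311) = (-4 + 2*√17)*311 = -1244 + 622*√17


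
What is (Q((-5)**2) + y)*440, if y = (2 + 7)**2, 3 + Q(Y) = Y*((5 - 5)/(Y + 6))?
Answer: 34320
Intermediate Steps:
Q(Y) = -3 (Q(Y) = -3 + Y*((5 - 5)/(Y + 6)) = -3 + Y*(0/(6 + Y)) = -3 + Y*0 = -3 + 0 = -3)
y = 81 (y = 9**2 = 81)
(Q((-5)**2) + y)*440 = (-3 + 81)*440 = 78*440 = 34320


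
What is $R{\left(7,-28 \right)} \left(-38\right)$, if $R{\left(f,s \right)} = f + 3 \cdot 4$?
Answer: $-722$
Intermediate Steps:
$R{\left(f,s \right)} = 12 + f$ ($R{\left(f,s \right)} = f + 12 = 12 + f$)
$R{\left(7,-28 \right)} \left(-38\right) = \left(12 + 7\right) \left(-38\right) = 19 \left(-38\right) = -722$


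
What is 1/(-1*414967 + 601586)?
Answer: 1/186619 ≈ 5.3585e-6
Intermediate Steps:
1/(-1*414967 + 601586) = 1/(-414967 + 601586) = 1/186619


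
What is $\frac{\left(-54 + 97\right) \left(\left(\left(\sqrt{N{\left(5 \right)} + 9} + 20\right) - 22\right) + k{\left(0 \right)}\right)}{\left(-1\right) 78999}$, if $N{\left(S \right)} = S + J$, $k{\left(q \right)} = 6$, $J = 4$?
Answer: $- \frac{172}{78999} - \frac{43 \sqrt{2}}{26333} \approx -0.0044866$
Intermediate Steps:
$N{\left(S \right)} = 4 + S$ ($N{\left(S \right)} = S + 4 = 4 + S$)
$\frac{\left(-54 + 97\right) \left(\left(\left(\sqrt{N{\left(5 \right)} + 9} + 20\right) - 22\right) + k{\left(0 \right)}\right)}{\left(-1\right) 78999} = \frac{\left(-54 + 97\right) \left(\left(\left(\sqrt{\left(4 + 5\right) + 9} + 20\right) - 22\right) + 6\right)}{\left(-1\right) 78999} = \frac{43 \left(\left(\left(\sqrt{9 + 9} + 20\right) - 22\right) + 6\right)}{-78999} = 43 \left(\left(\left(\sqrt{18} + 20\right) - 22\right) + 6\right) \left(- \frac{1}{78999}\right) = 43 \left(\left(\left(3 \sqrt{2} + 20\right) - 22\right) + 6\right) \left(- \frac{1}{78999}\right) = 43 \left(\left(\left(20 + 3 \sqrt{2}\right) - 22\right) + 6\right) \left(- \frac{1}{78999}\right) = 43 \left(\left(-2 + 3 \sqrt{2}\right) + 6\right) \left(- \frac{1}{78999}\right) = 43 \left(4 + 3 \sqrt{2}\right) \left(- \frac{1}{78999}\right) = \left(172 + 129 \sqrt{2}\right) \left(- \frac{1}{78999}\right) = - \frac{172}{78999} - \frac{43 \sqrt{2}}{26333}$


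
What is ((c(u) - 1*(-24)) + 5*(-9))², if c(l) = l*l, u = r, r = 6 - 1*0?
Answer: 225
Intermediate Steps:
r = 6 (r = 6 + 0 = 6)
u = 6
c(l) = l²
((c(u) - 1*(-24)) + 5*(-9))² = ((6² - 1*(-24)) + 5*(-9))² = ((36 + 24) - 45)² = (60 - 45)² = 15² = 225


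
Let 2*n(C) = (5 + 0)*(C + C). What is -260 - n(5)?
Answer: -285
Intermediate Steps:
n(C) = 5*C (n(C) = ((5 + 0)*(C + C))/2 = (5*(2*C))/2 = (10*C)/2 = 5*C)
-260 - n(5) = -260 - 5*5 = -260 - 1*25 = -260 - 25 = -285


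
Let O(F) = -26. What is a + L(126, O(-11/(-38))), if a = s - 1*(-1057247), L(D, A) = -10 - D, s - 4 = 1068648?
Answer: 2125763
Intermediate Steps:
s = 1068652 (s = 4 + 1068648 = 1068652)
a = 2125899 (a = 1068652 - 1*(-1057247) = 1068652 + 1057247 = 2125899)
a + L(126, O(-11/(-38))) = 2125899 + (-10 - 1*126) = 2125899 + (-10 - 126) = 2125899 - 136 = 2125763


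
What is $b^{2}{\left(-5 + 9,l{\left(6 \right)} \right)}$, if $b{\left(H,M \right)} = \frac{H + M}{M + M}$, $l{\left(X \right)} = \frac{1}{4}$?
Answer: $\frac{289}{4} \approx 72.25$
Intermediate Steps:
$l{\left(X \right)} = \frac{1}{4}$
$b{\left(H,M \right)} = \frac{H + M}{2 M}$
$b^{2}{\left(-5 + 9,l{\left(6 \right)} \right)} = \left(\frac{\frac{1}{\frac{1}{4}} \left(\left(-5 + 9\right) + \frac{1}{4}\right)}{2}\right)^{2} = \left(\frac{1}{2} \cdot 4 \left(4 + \frac{1}{4}\right)\right)^{2} = \left(\frac{1}{2} \cdot 4 \cdot \frac{17}{4}\right)^{2} = \left(\frac{17}{2}\right)^{2} = \frac{289}{4}$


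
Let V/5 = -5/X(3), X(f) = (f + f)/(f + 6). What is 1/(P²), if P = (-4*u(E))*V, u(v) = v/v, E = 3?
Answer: 1/22500 ≈ 4.4444e-5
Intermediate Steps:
X(f) = 2*f/(6 + f) (X(f) = (2*f)/(6 + f) = 2*f/(6 + f))
V = -75/2 (V = 5*(-5/(2*3/(6 + 3))) = 5*(-5/(2*3/9)) = 5*(-5/(2*3*(⅑))) = 5*(-5/⅔) = 5*(-5*3/2) = 5*(-15/2) = -75/2 ≈ -37.500)
u(v) = 1
P = 150 (P = -4*1*(-75/2) = -4*(-75/2) = 150)
1/(P²) = 1/(150²) = 1/22500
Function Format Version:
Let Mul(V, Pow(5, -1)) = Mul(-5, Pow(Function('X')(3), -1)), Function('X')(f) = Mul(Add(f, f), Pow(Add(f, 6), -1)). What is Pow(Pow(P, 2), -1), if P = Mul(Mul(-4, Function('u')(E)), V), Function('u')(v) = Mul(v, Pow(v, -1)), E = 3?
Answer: Rational(1, 22500) ≈ 4.4444e-5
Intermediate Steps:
Function('X')(f) = Mul(2, f, Pow(Add(6, f), -1)) (Function('X')(f) = Mul(Mul(2, f), Pow(Add(6, f), -1)) = Mul(2, f, Pow(Add(6, f), -1)))
V = Rational(-75, 2) (V = Mul(5, Mul(-5, Pow(Mul(2, 3, Pow(Add(6, 3), -1)), -1))) = Mul(5, Mul(-5, Pow(Mul(2, 3, Pow(9, -1)), -1))) = Mul(5, Mul(-5, Pow(Mul(2, 3, Rational(1, 9)), -1))) = Mul(5, Mul(-5, Pow(Rational(2, 3), -1))) = Mul(5, Mul(-5, Rational(3, 2))) = Mul(5, Rational(-15, 2)) = Rational(-75, 2) ≈ -37.500)
Function('u')(v) = 1
P = 150 (P = Mul(Mul(-4, 1), Rational(-75, 2)) = Mul(-4, Rational(-75, 2)) = 150)
Pow(Pow(P, 2), -1) = Pow(Pow(150, 2), -1) = Pow(22500, -1) = Rational(1, 22500)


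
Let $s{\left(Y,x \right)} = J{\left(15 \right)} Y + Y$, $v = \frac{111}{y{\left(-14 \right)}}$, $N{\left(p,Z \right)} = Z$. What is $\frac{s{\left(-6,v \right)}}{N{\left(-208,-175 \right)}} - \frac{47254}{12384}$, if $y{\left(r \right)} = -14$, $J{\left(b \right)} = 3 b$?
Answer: $- \frac{2425733}{1083600} \approx -2.2386$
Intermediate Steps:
$v = - \frac{111}{14}$ ($v = \frac{111}{-14} = 111 \left(- \frac{1}{14}\right) = - \frac{111}{14} \approx -7.9286$)
$s{\left(Y,x \right)} = 46 Y$ ($s{\left(Y,x \right)} = 3 \cdot 15 Y + Y = 45 Y + Y = 46 Y$)
$\frac{s{\left(-6,v \right)}}{N{\left(-208,-175 \right)}} - \frac{47254}{12384} = \frac{46 \left(-6\right)}{-175} - \frac{47254}{12384} = \left(-276\right) \left(- \frac{1}{175}\right) - \frac{23627}{6192} = \frac{276}{175} - \frac{23627}{6192} = - \frac{2425733}{1083600}$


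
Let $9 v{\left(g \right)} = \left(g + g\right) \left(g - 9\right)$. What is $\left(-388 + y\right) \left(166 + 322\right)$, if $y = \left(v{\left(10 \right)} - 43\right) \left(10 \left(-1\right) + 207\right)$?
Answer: $- \frac{36986008}{9} \approx -4.1096 \cdot 10^{6}$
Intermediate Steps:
$v{\left(g \right)} = \frac{2 g \left(-9 + g\right)}{9}$ ($v{\left(g \right)} = \frac{\left(g + g\right) \left(g - 9\right)}{9} = \frac{2 g \left(-9 + g\right)}{9}$)
$y = - \frac{72299}{9}$ ($y = \left(\frac{2}{9} \cdot 10 \left(-9 + 10\right) - 43\right) \left(10 \left(-1\right) + 207\right) = \left(\frac{2}{9} \cdot 10 \cdot 1 - 43\right) \left(-10 + 207\right) = \left(\frac{20}{9} - 43\right) 197 = \left(- \frac{367}{9}\right) 197 = - \frac{72299}{9} \approx -8033.2$)
$\left(-388 + y\right) \left(166 + 322\right) = \left(-388 - \frac{72299}{9}\right) \left(166 + 322\right) = \left(- \frac{75791}{9}\right) 488 = - \frac{36986008}{9}$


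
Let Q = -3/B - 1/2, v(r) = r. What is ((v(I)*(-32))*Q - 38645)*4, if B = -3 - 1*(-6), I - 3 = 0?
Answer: -154004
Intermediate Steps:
I = 3 (I = 3 + 0 = 3)
B = 3 (B = -3 + 6 = 3)
Q = -3/2 (Q = -3/3 - 1/2 = -3*⅓ - 1*½ = -1 - ½ = -3/2 ≈ -1.5000)
((v(I)*(-32))*Q - 38645)*4 = ((3*(-32))*(-3/2) - 38645)*4 = (-96*(-3/2) - 38645)*4 = (144 - 38645)*4 = -38501*4 = -154004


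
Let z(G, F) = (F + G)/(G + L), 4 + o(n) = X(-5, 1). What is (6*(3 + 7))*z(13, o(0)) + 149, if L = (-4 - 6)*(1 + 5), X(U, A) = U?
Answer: 6763/47 ≈ 143.89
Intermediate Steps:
o(n) = -9 (o(n) = -4 - 5 = -9)
L = -60 (L = -10*6 = -60)
z(G, F) = (F + G)/(-60 + G) (z(G, F) = (F + G)/(G - 60) = (F + G)/(-60 + G))
(6*(3 + 7))*z(13, o(0)) + 149 = (6*(3 + 7))*((-9 + 13)/(-60 + 13)) + 149 = (6*10)*(4/(-47)) + 149 = 60*(-1/47*4) + 149 = 60*(-4/47) + 149 = -240/47 + 149 = 6763/47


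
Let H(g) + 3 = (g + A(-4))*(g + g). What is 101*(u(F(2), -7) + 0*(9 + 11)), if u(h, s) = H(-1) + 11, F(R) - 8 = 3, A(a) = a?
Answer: 1818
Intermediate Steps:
F(R) = 11 (F(R) = 8 + 3 = 11)
H(g) = -3 + 2*g*(-4 + g) (H(g) = -3 + (g - 4)*(g + g) = -3 + (-4 + g)*(2*g) = -3 + 2*g*(-4 + g))
u(h, s) = 18 (u(h, s) = (-3 - 8*(-1) + 2*(-1)²) + 11 = (-3 + 8 + 2*1) + 11 = (-3 + 8 + 2) + 11 = 7 + 11 = 18)
101*(u(F(2), -7) + 0*(9 + 11)) = 101*(18 + 0*(9 + 11)) = 101*(18 + 0*20) = 101*(18 + 0) = 101*18 = 1818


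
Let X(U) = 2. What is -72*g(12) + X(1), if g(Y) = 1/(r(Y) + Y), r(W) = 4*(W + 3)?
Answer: 1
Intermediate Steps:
r(W) = 12 + 4*W (r(W) = 4*(3 + W) = 12 + 4*W)
g(Y) = 1/(12 + 5*Y) (g(Y) = 1/((12 + 4*Y) + Y) = 1/(12 + 5*Y))
-72*g(12) + X(1) = -72/(12 + 5*12) + 2 = -72/(12 + 60) + 2 = -72/72 + 2 = -72*1/72 + 2 = -1 + 2 = 1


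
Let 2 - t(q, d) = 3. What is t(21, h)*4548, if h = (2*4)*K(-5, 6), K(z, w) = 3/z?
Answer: -4548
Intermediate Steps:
h = -24/5 (h = (2*4)*(3/(-5)) = 8*(3*(-⅕)) = 8*(-⅗) = -24/5 ≈ -4.8000)
t(q, d) = -1 (t(q, d) = 2 - 1*3 = 2 - 3 = -1)
t(21, h)*4548 = -1*4548 = -4548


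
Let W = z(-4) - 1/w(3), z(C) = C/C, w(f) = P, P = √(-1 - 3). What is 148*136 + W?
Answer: 20129 + I/2 ≈ 20129.0 + 0.5*I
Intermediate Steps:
P = 2*I (P = √(-4) = 2*I ≈ 2.0*I)
w(f) = 2*I
z(C) = 1
W = 1 + I/2 (W = 1 - 1/(2*I) = 1 - (-1)*I/2 = 1 + I/2 ≈ 1.0 + 0.5*I)
148*136 + W = 148*136 + (1 + I/2) = 20128 + (1 + I/2) = 20129 + I/2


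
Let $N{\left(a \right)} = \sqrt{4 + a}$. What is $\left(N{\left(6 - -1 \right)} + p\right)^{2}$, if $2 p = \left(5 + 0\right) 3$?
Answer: $\frac{269}{4} + 15 \sqrt{11} \approx 117.0$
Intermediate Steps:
$p = \frac{15}{2}$ ($p = \frac{\left(5 + 0\right) 3}{2} = \frac{5 \cdot 3}{2} = \frac{1}{2} \cdot 15 = \frac{15}{2} \approx 7.5$)
$\left(N{\left(6 - -1 \right)} + p\right)^{2} = \left(\sqrt{4 + \left(6 - -1\right)} + \frac{15}{2}\right)^{2} = \left(\sqrt{4 + \left(6 + 1\right)} + \frac{15}{2}\right)^{2} = \left(\sqrt{4 + 7} + \frac{15}{2}\right)^{2} = \left(\sqrt{11} + \frac{15}{2}\right)^{2} = \left(\frac{15}{2} + \sqrt{11}\right)^{2}$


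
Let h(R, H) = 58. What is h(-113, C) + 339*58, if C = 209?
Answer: 19720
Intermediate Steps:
h(-113, C) + 339*58 = 58 + 339*58 = 58 + 19662 = 19720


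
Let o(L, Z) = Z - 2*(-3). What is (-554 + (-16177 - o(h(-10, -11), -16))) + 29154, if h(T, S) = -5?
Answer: 12433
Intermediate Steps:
o(L, Z) = 6 + Z (o(L, Z) = Z + 6 = 6 + Z)
(-554 + (-16177 - o(h(-10, -11), -16))) + 29154 = (-554 + (-16177 - (6 - 16))) + 29154 = (-554 + (-16177 - 1*(-10))) + 29154 = (-554 + (-16177 + 10)) + 29154 = (-554 - 16167) + 29154 = -16721 + 29154 = 12433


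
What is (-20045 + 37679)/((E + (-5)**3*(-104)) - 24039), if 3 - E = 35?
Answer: -17634/11071 ≈ -1.5928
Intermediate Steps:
E = -32 (E = 3 - 1*35 = 3 - 35 = -32)
(-20045 + 37679)/((E + (-5)**3*(-104)) - 24039) = (-20045 + 37679)/((-32 + (-5)**3*(-104)) - 24039) = 17634/((-32 - 125*(-104)) - 24039) = 17634/((-32 + 13000) - 24039) = 17634/(12968 - 24039) = 17634/(-11071) = 17634*(-1/11071) = -17634/11071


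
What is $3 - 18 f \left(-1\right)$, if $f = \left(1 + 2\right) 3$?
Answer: $486$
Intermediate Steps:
$f = 9$ ($f = 3 \cdot 3 = 9$)
$3 - 18 f \left(-1\right) = 3 \left(-18\right) 9 \left(-1\right) = 3 \left(\left(-162\right) \left(-1\right)\right) = 3 \cdot 162 = 486$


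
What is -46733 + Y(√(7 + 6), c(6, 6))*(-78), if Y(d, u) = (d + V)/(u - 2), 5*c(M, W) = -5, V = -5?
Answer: -46863 + 26*√13 ≈ -46769.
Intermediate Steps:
c(M, W) = -1 (c(M, W) = (⅕)*(-5) = -1)
Y(d, u) = (-5 + d)/(-2 + u) (Y(d, u) = (d - 5)/(u - 2) = (-5 + d)/(-2 + u))
-46733 + Y(√(7 + 6), c(6, 6))*(-78) = -46733 + ((-5 + √(7 + 6))/(-2 - 1))*(-78) = -46733 + ((-5 + √13)/(-3))*(-78) = -46733 - (-5 + √13)/3*(-78) = -46733 + (5/3 - √13/3)*(-78) = -46733 + (-130 + 26*√13) = -46863 + 26*√13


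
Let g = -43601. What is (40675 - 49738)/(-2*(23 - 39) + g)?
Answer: 1007/4841 ≈ 0.20801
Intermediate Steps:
(40675 - 49738)/(-2*(23 - 39) + g) = (40675 - 49738)/(-2*(23 - 39) - 43601) = -9063/(-2*(-16) - 43601) = -9063/(32 - 43601) = -9063/(-43569) = -9063*(-1/43569) = 1007/4841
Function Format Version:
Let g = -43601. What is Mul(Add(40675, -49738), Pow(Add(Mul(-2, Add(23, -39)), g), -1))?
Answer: Rational(1007, 4841) ≈ 0.20801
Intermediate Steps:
Mul(Add(40675, -49738), Pow(Add(Mul(-2, Add(23, -39)), g), -1)) = Mul(Add(40675, -49738), Pow(Add(Mul(-2, Add(23, -39)), -43601), -1)) = Mul(-9063, Pow(Add(Mul(-2, -16), -43601), -1)) = Mul(-9063, Pow(Add(32, -43601), -1)) = Mul(-9063, Pow(-43569, -1)) = Mul(-9063, Rational(-1, 43569)) = Rational(1007, 4841)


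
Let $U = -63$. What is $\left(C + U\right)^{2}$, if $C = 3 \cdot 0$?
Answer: $3969$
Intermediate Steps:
$C = 0$
$\left(C + U\right)^{2} = \left(0 - 63\right)^{2} = \left(-63\right)^{2} = 3969$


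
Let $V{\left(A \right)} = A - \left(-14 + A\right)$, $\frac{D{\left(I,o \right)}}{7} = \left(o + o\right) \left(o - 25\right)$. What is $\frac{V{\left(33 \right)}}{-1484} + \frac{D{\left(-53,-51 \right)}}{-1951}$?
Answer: $- \frac{5753935}{206806} \approx -27.823$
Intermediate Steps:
$D{\left(I,o \right)} = 14 o \left(-25 + o\right)$ ($D{\left(I,o \right)} = 7 \left(o + o\right) \left(o - 25\right) = 7 \cdot 2 o \left(-25 + o\right) = 14 o \left(-25 + o\right)$)
$V{\left(A \right)} = 14$ ($V{\left(A \right)} = A - \left(-14 + A\right) = 14$)
$\frac{V{\left(33 \right)}}{-1484} + \frac{D{\left(-53,-51 \right)}}{-1951} = \frac{14}{-1484} + \frac{14 \left(-51\right) \left(-25 - 51\right)}{-1951} = 14 \left(- \frac{1}{1484}\right) + 14 \left(-51\right) \left(-76\right) \left(- \frac{1}{1951}\right) = - \frac{1}{106} + 54264 \left(- \frac{1}{1951}\right) = - \frac{1}{106} - \frac{54264}{1951} = - \frac{5753935}{206806}$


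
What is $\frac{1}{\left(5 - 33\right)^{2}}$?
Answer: $\frac{1}{784} \approx 0.0012755$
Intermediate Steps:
$\frac{1}{\left(5 - 33\right)^{2}} = \frac{1}{\left(-28\right)^{2}} = \frac{1}{784}$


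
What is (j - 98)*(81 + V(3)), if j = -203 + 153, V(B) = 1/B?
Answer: -36112/3 ≈ -12037.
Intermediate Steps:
j = -50
(j - 98)*(81 + V(3)) = (-50 - 98)*(81 + 1/3) = -148*(81 + 1/3) = -148*244/3 = -36112/3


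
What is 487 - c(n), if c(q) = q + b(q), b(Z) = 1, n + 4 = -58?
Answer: 548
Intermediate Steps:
n = -62 (n = -4 - 58 = -62)
c(q) = 1 + q (c(q) = q + 1 = 1 + q)
487 - c(n) = 487 - (1 - 62) = 487 - 1*(-61) = 487 + 61 = 548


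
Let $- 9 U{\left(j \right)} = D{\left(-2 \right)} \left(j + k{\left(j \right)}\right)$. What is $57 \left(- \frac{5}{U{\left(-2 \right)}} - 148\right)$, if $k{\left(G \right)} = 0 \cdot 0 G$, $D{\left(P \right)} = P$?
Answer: $- \frac{31179}{4} \approx -7794.8$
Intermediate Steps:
$k{\left(G \right)} = 0$ ($k{\left(G \right)} = 0 G = 0$)
$U{\left(j \right)} = \frac{2 j}{9}$ ($U{\left(j \right)} = - \frac{\left(-2\right) \left(j + 0\right)}{9} = - \frac{\left(-2\right) j}{9} = \frac{2 j}{9}$)
$57 \left(- \frac{5}{U{\left(-2 \right)}} - 148\right) = 57 \left(- \frac{5}{\frac{2}{9} \left(-2\right)} - 148\right) = 57 \left(- \frac{5}{- \frac{4}{9}} - 148\right) = 57 \left(\left(-5\right) \left(- \frac{9}{4}\right) - 148\right) = 57 \left(\frac{45}{4} - 148\right) = 57 \left(- \frac{547}{4}\right) = - \frac{31179}{4}$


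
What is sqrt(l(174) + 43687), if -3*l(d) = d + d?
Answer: sqrt(43571) ≈ 208.74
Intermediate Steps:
l(d) = -2*d/3 (l(d) = -(d + d)/3 = -2*d/3)
sqrt(l(174) + 43687) = sqrt(-2/3*174 + 43687) = sqrt(-116 + 43687) = sqrt(43571)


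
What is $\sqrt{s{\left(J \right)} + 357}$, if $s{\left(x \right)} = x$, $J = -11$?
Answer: $\sqrt{346} \approx 18.601$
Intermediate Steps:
$\sqrt{s{\left(J \right)} + 357} = \sqrt{-11 + 357} = \sqrt{346}$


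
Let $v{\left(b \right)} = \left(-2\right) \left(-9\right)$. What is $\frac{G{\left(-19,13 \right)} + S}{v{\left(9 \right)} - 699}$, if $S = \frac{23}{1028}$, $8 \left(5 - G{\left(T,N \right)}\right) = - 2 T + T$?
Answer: $- \frac{5443}{1400136} \approx -0.0038875$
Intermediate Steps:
$G{\left(T,N \right)} = 5 + \frac{T}{8}$ ($G{\left(T,N \right)} = 5 - \frac{- 2 T + T}{8} = 5 - \frac{\left(-1\right) T}{8} = 5 + \frac{T}{8}$)
$v{\left(b \right)} = 18$
$S = \frac{23}{1028}$ ($S = 23 \cdot \frac{1}{1028} = \frac{23}{1028} \approx 0.022374$)
$\frac{G{\left(-19,13 \right)} + S}{v{\left(9 \right)} - 699} = \frac{\left(5 + \frac{1}{8} \left(-19\right)\right) + \frac{23}{1028}}{18 - 699} = \frac{\left(5 - \frac{19}{8}\right) + \frac{23}{1028}}{-681} = \left(\frac{21}{8} + \frac{23}{1028}\right) \left(- \frac{1}{681}\right) = \frac{5443}{2056} \left(- \frac{1}{681}\right) = - \frac{5443}{1400136}$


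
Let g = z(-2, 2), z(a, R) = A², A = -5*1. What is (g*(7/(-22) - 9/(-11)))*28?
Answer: 350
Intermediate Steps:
A = -5
z(a, R) = 25 (z(a, R) = (-5)² = 25)
g = 25
(g*(7/(-22) - 9/(-11)))*28 = (25*(7/(-22) - 9/(-11)))*28 = (25*(7*(-1/22) - 9*(-1/11)))*28 = (25*(-7/22 + 9/11))*28 = (25*(½))*28 = (25/2)*28 = 350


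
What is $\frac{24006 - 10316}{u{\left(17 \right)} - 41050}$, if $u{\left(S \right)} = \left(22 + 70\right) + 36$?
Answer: $- \frac{185}{553} \approx -0.33454$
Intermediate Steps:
$u{\left(S \right)} = 128$ ($u{\left(S \right)} = 92 + 36 = 128$)
$\frac{24006 - 10316}{u{\left(17 \right)} - 41050} = \frac{24006 - 10316}{128 - 41050} = \frac{13690}{-40922} = 13690 \left(- \frac{1}{40922}\right) = - \frac{185}{553}$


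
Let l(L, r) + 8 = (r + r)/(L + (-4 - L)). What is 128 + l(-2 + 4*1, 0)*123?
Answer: -856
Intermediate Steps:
l(L, r) = -8 - r/2 (l(L, r) = -8 + (r + r)/(L + (-4 - L)) = -8 + (2*r)/(-4) = -8 + (2*r)*(-¼) = -8 - r/2)
128 + l(-2 + 4*1, 0)*123 = 128 + (-8 - ½*0)*123 = 128 + (-8 + 0)*123 = 128 - 8*123 = 128 - 984 = -856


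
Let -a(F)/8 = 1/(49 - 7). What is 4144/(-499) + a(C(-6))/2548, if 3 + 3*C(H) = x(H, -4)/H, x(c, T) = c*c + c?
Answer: -55434787/6675123 ≈ -8.3047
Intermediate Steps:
x(c, T) = c + c² (x(c, T) = c² + c = c + c²)
C(H) = -⅔ + H/3 (C(H) = -1 + ((H*(1 + H))/H)/3 = -1 + (1 + H)/3 = -1 + (⅓ + H/3) = -⅔ + H/3)
a(F) = -4/21 (a(F) = -8/(49 - 7) = -8/42 = -8*1/42 = -4/21)
4144/(-499) + a(C(-6))/2548 = 4144/(-499) - 4/21/2548 = 4144*(-1/499) - 4/21*1/2548 = -4144/499 - 1/13377 = -55434787/6675123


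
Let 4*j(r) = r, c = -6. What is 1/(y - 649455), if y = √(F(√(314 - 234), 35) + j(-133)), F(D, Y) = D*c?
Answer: -1/(649455 - √(-133/4 - 24*√5)) ≈ -1.5398e-6 - 2.2103e-11*I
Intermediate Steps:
j(r) = r/4
F(D, Y) = -6*D (F(D, Y) = D*(-6) = -6*D)
y = √(-133/4 - 24*√5) (y = √(-6*√(314 - 234) + (¼)*(-133)) = √(-24*√5 - 133/4) = √(-133/4 - 24*√5) ≈ 9.3229*I)
1/(y - 649455) = 1/(√(-133 - 96*√5)/2 - 649455) = 1/(-649455 + √(-133 - 96*√5)/2)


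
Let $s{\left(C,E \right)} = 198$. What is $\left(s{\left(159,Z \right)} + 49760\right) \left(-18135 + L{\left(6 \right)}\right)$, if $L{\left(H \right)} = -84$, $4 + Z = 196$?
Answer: $-910184802$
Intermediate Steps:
$Z = 192$ ($Z = -4 + 196 = 192$)
$\left(s{\left(159,Z \right)} + 49760\right) \left(-18135 + L{\left(6 \right)}\right) = \left(198 + 49760\right) \left(-18135 - 84\right) = 49958 \left(-18219\right) = -910184802$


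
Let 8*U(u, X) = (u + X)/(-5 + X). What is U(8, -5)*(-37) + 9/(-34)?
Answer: 1527/1360 ≈ 1.1228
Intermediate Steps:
U(u, X) = (X + u)/(8*(-5 + X)) (U(u, X) = ((u + X)/(-5 + X))/8 = ((X + u)/(-5 + X))/8 = (X + u)/(8*(-5 + X)))
U(8, -5)*(-37) + 9/(-34) = ((-5 + 8)/(8*(-5 - 5)))*(-37) + 9/(-34) = ((1/8)*3/(-10))*(-37) + 9*(-1/34) = ((1/8)*(-1/10)*3)*(-37) - 9/34 = -3/80*(-37) - 9/34 = 111/80 - 9/34 = 1527/1360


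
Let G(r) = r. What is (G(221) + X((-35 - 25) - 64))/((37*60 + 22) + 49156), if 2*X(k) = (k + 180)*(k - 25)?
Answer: -3951/51398 ≈ -0.076871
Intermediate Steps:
X(k) = (-25 + k)*(180 + k)/2 (X(k) = ((k + 180)*(k - 25))/2 = ((180 + k)*(-25 + k))/2 = ((-25 + k)*(180 + k))/2 = (-25 + k)*(180 + k)/2)
(G(221) + X((-35 - 25) - 64))/((37*60 + 22) + 49156) = (221 + (-2250 + ((-35 - 25) - 64)²/2 + 155*((-35 - 25) - 64)/2))/((37*60 + 22) + 49156) = (221 + (-2250 + (-60 - 64)²/2 + 155*(-60 - 64)/2))/((2220 + 22) + 49156) = (221 + (-2250 + (½)*(-124)² + (155/2)*(-124)))/(2242 + 49156) = (221 + (-2250 + (½)*15376 - 9610))/51398 = (221 + (-2250 + 7688 - 9610))*(1/51398) = (221 - 4172)*(1/51398) = -3951*1/51398 = -3951/51398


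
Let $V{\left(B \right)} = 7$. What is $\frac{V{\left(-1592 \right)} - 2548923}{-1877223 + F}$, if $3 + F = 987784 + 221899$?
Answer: $\frac{2548916}{667543} \approx 3.8184$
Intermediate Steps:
$F = 1209680$ ($F = -3 + \left(987784 + 221899\right) = -3 + 1209683 = 1209680$)
$\frac{V{\left(-1592 \right)} - 2548923}{-1877223 + F} = \frac{7 - 2548923}{-1877223 + 1209680} = - \frac{2548916}{-667543} = \left(-2548916\right) \left(- \frac{1}{667543}\right) = \frac{2548916}{667543}$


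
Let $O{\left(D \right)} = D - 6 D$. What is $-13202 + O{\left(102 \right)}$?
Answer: $-13712$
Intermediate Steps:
$O{\left(D \right)} = - 5 D$
$-13202 + O{\left(102 \right)} = -13202 - 510 = -13712$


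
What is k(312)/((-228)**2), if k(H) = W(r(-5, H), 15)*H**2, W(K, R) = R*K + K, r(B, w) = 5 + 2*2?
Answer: 97344/361 ≈ 269.65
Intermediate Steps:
r(B, w) = 9 (r(B, w) = 5 + 4 = 9)
W(K, R) = K + K*R (W(K, R) = K*R + K = K + K*R)
k(H) = 144*H**2 (k(H) = (9*(1 + 15))*H**2 = (9*16)*H**2 = 144*H**2)
k(312)/((-228)**2) = (144*312**2)/((-228)**2) = (144*97344)/51984 = 14017536*(1/51984) = 97344/361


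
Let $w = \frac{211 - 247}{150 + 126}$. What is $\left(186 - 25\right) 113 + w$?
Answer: $\frac{418436}{23} \approx 18193.0$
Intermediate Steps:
$w = - \frac{3}{23}$ ($w = - \frac{36}{276} = \left(-36\right) \frac{1}{276} = - \frac{3}{23} \approx -0.13043$)
$\left(186 - 25\right) 113 + w = \left(186 - 25\right) 113 - \frac{3}{23} = 161 \cdot 113 - \frac{3}{23} = 18193 - \frac{3}{23} = \frac{418436}{23}$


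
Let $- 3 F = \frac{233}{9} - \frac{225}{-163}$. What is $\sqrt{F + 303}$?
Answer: $\frac{\sqrt{632521011}}{1467} \approx 17.144$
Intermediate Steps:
$F = - \frac{40004}{4401}$ ($F = - \frac{\frac{233}{9} - \frac{225}{-163}}{3} = - \frac{233 \cdot \frac{1}{9} - - \frac{225}{163}}{3} = - \frac{\frac{233}{9} + \frac{225}{163}}{3} = \left(- \frac{1}{3}\right) \frac{40004}{1467} = - \frac{40004}{4401} \approx -9.0898$)
$\sqrt{F + 303} = \sqrt{- \frac{40004}{4401} + 303} = \sqrt{\frac{1293499}{4401}} = \frac{\sqrt{632521011}}{1467}$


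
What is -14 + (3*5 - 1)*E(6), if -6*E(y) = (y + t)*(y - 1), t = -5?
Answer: -77/3 ≈ -25.667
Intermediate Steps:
E(y) = -(-1 + y)*(-5 + y)/6 (E(y) = -(y - 5)*(y - 1)/6 = -(-5 + y)*(-1 + y)/6 = -(-1 + y)*(-5 + y)/6)
-14 + (3*5 - 1)*E(6) = -14 + (3*5 - 1)*(-⅚ + 6 - ⅙*6²) = -14 + (15 - 1)*(-⅚ + 6 - ⅙*36) = -14 + 14*(-⅚ + 6 - 6) = -14 + 14*(-⅚) = -14 - 35/3 = -77/3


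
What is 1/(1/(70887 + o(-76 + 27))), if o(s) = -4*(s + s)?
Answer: 71279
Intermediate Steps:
o(s) = -8*s
1/(1/(70887 + o(-76 + 27))) = 1/(1/(70887 - 8*(-76 + 27))) = 1/(1/(70887 - 8*(-49))) = 1/(1/(70887 + 392)) = 1/(1/71279) = 71279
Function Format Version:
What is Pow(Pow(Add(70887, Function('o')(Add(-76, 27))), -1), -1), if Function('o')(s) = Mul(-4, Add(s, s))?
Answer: 71279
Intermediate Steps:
Function('o')(s) = Mul(-8, s) (Function('o')(s) = Mul(-4, Mul(2, s)) = Mul(-8, s))
Pow(Pow(Add(70887, Function('o')(Add(-76, 27))), -1), -1) = Pow(Pow(Add(70887, Mul(-8, Add(-76, 27))), -1), -1) = Pow(Pow(Add(70887, Mul(-8, -49)), -1), -1) = Pow(Pow(Add(70887, 392), -1), -1) = Pow(Pow(71279, -1), -1) = Pow(Rational(1, 71279), -1) = 71279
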